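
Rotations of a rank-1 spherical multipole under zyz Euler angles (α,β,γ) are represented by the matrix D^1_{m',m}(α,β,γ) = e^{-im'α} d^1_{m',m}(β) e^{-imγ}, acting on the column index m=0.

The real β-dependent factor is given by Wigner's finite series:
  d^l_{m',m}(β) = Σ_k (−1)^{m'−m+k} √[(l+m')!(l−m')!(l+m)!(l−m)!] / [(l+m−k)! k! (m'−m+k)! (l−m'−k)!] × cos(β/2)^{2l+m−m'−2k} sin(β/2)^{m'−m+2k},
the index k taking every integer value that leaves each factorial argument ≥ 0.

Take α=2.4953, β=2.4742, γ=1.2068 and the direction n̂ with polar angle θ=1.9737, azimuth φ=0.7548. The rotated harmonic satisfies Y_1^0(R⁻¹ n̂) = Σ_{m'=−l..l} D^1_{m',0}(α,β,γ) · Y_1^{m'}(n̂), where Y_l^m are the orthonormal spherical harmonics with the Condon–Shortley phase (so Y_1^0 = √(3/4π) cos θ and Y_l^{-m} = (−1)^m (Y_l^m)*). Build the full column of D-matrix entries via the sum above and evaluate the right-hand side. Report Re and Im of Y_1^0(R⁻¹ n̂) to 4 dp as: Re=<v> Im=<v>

Re=0.1035 Im=0.0000

Need the full column D^1_{m',0} for m'=−1..1 at α=2.4953, β=2.4742, γ=1.2068.
cos(β/2)=0.327538, sin(β/2)=0.944838
d^1_{-1,0}: single k=1 term ⇒ +0.437657;  D = -0.349391+0.263570i
d^1_{0,0}: k∈[0..1] ⇒ +0.107281 -0.892719 = -0.785438;  D = -0.785438+0.000000i
d^1_{1,0}: single k=0 term ⇒ -0.437657;  D = +0.349391+0.263570i
Y_1^{m'}(θ=1.9737,φ=0.7548) and Σ D·Y over m':
  (-0.3494+0.2636i)·(+0.2315-0.2178i)  (-0.7854+0.0000i)·(-0.1916+0.0000i)  (+0.3494+0.2636i)·(-0.2315-0.2178i)
Y_1^0(R⁻¹ n̂) = +0.103486+0.000000i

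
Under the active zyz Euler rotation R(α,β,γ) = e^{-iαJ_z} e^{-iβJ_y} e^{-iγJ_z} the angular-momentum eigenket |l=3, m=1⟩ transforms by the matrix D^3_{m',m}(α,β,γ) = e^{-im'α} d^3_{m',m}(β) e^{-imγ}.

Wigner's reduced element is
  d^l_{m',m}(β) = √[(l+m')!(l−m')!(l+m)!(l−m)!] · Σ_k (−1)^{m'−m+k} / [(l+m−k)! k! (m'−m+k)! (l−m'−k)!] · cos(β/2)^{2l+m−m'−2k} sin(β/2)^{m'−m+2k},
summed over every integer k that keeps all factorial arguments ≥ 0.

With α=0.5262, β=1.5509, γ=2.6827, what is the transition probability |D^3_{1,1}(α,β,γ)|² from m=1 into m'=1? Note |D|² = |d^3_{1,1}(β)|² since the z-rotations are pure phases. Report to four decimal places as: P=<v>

D^3_{1,1}(0.5262,1.5509,2.6827) = e^{-i·1·0.5262}·d^3_{1,1}(1.5509)·e^{-i·1·2.6827}. Compute d first:
Half-angle: c=0.714106, s=0.700037. N=√(24·2·24·2)=48.000000
The bounds max(0,m−m')=0 and min(l+m,l−m')=2 give 3 terms
  k=0: (−1)^0·48.0000/(48)·0.7141^6·0.7000^0 = +0.132610
  k=1: (−1)^1·48.0000/(6)·0.7141^4·0.7000^2 = -1.019491
  k=2: (−1)^2·48.0000/(8)·0.7141^2·0.7000^4 = +0.734788
d^3_{1,1}(1.5509) = +0.132610 -1.019491 +0.734788 = -0.152093
|D^3_{1,1}|² = |d^3_{1,1}(β)|² = (-0.152093)² = 0.023132 (the z-rotation phases have unit modulus)

P=0.0231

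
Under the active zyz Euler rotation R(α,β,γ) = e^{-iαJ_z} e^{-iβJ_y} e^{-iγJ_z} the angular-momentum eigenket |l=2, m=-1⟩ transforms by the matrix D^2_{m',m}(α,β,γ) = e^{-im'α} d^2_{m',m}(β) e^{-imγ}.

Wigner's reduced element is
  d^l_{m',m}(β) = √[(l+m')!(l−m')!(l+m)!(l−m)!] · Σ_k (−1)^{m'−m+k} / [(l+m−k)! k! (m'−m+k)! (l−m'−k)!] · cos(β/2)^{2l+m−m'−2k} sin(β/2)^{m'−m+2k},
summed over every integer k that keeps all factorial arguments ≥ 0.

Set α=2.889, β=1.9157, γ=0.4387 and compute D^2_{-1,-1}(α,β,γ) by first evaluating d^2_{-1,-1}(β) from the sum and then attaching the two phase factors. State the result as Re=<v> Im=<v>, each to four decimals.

Re=0.5452 Im=0.1026

Split into d^2_{-1,-1}(β=1.9157) × two z-phases.
With c≡cos(β/2)=0.575280 and s≡sin(β/2)=0.817957, N=[1·6·1·6]^{1/2}=6.000000
k: max(0,(-1)−(-1))=0 … min(2+(-1),2−(-1))=1
  k=0: (−1)^0·6.0000/(6)·0.5753^4·0.8180^0 = +0.109526
  k=1: (−1)^1·6.0000/(2)·0.5753^2·0.8180^2 = -0.664263
d^2_{-1,-1}(1.9157) = +0.109526 -0.664263 = -0.554737
Phases: e^{-i·(-1)·2.889}=-0.968268+0.249915i, e^{-i·(-1)·0.4387}=+0.905305+0.424763i ⇒ D=+0.545158+0.102646i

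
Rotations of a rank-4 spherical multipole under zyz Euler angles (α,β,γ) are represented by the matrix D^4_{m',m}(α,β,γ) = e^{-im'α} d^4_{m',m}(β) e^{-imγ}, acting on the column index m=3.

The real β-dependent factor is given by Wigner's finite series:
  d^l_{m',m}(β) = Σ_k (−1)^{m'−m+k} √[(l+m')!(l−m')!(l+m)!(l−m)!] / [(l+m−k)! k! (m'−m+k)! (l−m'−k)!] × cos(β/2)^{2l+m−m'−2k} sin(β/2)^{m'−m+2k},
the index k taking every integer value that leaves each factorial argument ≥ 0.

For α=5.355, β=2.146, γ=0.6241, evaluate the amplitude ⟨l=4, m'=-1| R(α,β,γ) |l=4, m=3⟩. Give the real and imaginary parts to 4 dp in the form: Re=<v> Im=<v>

Split into d^4_{-1,3}(β=2.146) × two z-phases.
Half-angle: c=0.477490, s=0.878637. N=√(6·120·5040·1)=1904.940944
k∈{4,5} keeps every argument non-negative
  k=4: (−1)^0·1904.9409/(144)·0.4775^4·0.8786^4 = +0.409841
  k=5: (−1)^1·1904.9409/(240)·0.4775^2·0.8786^6 = -0.832638
d^4_{-1,3}(2.146) = +0.409841 -0.832638 = -0.422797
Phases: e^{-i·(-1)·5.355}=+0.599288-0.800534i, e^{-i·(3)·0.6241}=-0.296956-0.954891i ⇒ D=+0.398438+0.141439i

Re=0.3984 Im=0.1414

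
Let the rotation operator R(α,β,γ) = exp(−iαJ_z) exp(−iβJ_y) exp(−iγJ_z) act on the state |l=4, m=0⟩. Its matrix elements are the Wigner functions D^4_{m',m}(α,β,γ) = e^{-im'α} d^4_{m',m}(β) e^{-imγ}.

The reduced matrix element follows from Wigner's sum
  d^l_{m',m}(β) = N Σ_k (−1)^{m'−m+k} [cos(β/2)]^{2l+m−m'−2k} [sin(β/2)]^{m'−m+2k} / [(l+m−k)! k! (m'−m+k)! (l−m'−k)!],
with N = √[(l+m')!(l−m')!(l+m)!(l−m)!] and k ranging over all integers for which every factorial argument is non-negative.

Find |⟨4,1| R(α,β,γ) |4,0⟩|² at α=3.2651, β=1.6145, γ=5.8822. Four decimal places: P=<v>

P=0.0053

D^4_{1,0}(3.2651,1.6145,5.8822) = e^{-i·1·3.2651}·d^4_{1,0}(1.6145)·e^{-i·0·5.8822}. Compute d first:
c=cos(1.6145/2)=0.691488, s=sin(1.6145/2)=0.722388; N=√[120·6·24·24]=643.987578
k∈{0,1,2,3} keeps every argument non-negative
  k=0: (−1)^1·643.9876/(144)·0.6915^7·0.7224^1 = -0.244217
  k=1: (−1)^2·643.9876/(24)·0.6915^5·0.7224^3 = +1.599191
  k=2: (−1)^3·643.9876/(24)·0.6915^3·0.7224^5 = -1.745312
  k=3: (−1)^4·643.9876/(144)·0.6915^1·0.7224^7 = +0.317464
d^4_{1,0}(1.6145) = -0.244217 +1.599191 -1.745312 +0.317464 = -0.072874
|D^4_{1,0}|² = |d^4_{1,0}(β)|² = (-0.072874)² = 0.005311 (the z-rotation phases have unit modulus)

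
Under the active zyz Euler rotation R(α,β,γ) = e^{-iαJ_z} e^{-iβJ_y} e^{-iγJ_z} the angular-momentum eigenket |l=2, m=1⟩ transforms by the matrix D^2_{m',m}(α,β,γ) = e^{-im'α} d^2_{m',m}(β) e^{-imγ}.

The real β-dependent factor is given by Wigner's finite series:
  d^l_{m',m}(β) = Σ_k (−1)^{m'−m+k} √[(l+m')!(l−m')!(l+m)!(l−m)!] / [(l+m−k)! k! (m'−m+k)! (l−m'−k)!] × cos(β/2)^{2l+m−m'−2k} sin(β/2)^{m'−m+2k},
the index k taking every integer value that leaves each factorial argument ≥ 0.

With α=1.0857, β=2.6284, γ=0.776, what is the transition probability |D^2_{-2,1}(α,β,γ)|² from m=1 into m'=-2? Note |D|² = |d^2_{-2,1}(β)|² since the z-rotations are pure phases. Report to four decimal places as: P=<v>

Split into d^2_{-2,1}(β=2.6284) × two z-phases.
Half-angle: c=0.253790, s=0.967259. N=√(1·24·6·1)=12.000000
k: max(0,(1)−(-2))=3 … min(2+(1),2−(-2))=3
  k=3: (−1)^0·12.0000/(6)·0.2538^1·0.9673^3 = +0.459339
d^2_{-2,1}(2.6284) = +0.459339
|D^2_{-2,1}|² = |d^2_{-2,1}(β)|² = (+0.459339)² = 0.210992 (the z-rotation phases have unit modulus)

P=0.2110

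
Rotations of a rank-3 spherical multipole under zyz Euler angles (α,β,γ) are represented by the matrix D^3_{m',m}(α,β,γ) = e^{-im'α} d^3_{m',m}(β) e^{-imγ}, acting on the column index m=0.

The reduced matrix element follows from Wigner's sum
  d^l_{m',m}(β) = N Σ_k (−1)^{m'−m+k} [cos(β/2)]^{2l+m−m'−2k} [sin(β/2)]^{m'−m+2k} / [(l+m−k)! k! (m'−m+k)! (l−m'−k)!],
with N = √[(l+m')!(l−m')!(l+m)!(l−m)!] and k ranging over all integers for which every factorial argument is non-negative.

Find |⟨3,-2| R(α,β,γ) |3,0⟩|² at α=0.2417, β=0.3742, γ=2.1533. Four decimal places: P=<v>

P=0.0290

D^3_{-2,0}(0.2417,0.3742,2.1533) = e^{-i·-2·0.2417}·d^3_{-2,0}(0.3742)·e^{-i·0·2.1533}. Compute d first:
With c≡cos(β/2)=0.982548 and s≡sin(β/2)=0.186010, N=[1·120·6·6]^{1/2}=65.726707
k: max(0,(0)−(-2))=2 … min(3+(0),3−(-2))=3
  k=2: (−1)^0·65.7267/(12)·0.9825^4·0.1860^2 = +0.176624
  k=3: (−1)^1·65.7267/(12)·0.9825^2·0.1860^4 = -0.006330
d^3_{-2,0}(0.3742) = +0.176624 -0.006330 = +0.170294
|D^3_{-2,0}|² = |d^3_{-2,0}(β)|² = (+0.170294)² = 0.029000 (the z-rotation phases have unit modulus)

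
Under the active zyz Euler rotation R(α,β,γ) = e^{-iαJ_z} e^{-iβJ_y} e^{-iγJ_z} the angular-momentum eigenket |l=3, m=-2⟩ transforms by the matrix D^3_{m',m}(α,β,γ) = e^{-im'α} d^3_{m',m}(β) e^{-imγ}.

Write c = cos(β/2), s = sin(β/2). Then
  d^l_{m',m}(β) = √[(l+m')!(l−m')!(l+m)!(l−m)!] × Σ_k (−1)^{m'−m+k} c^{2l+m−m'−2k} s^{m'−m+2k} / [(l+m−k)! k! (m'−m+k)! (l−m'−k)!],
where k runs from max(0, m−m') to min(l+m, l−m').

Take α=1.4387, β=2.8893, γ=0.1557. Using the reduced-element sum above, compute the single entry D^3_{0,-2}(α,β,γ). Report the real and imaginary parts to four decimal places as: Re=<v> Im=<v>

Re=-0.0786 Im=-0.0253

D^3_{0,-2}(1.4387,2.8893,0.1557) = e^{-i·0·1.4387}·d^3_{0,-2}(2.8893)·e^{-i·-2·0.1557}. Compute d first:
With c≡cos(β/2)=0.125812 and s≡sin(β/2)=0.992054, N=[6·6·1·120]^{1/2}=65.726707
The bounds max(0,m−m')=0 and min(l+m,l−m')=1 give 2 terms
  k=0: (−1)^2·65.7267/(12)·0.1258^4·0.9921^2 = +0.001351
  k=1: (−1)^3·65.7267/(12)·0.1258^2·0.9921^4 = -0.083974
d^3_{0,-2}(2.8893) = +0.001351 -0.083974 = -0.082624
Phases: e^{-i·(0)·1.4387}=+1.000000+0.000000i, e^{-i·(-2)·0.1557}=+0.951906+0.306392i ⇒ D=-0.078650-0.025315i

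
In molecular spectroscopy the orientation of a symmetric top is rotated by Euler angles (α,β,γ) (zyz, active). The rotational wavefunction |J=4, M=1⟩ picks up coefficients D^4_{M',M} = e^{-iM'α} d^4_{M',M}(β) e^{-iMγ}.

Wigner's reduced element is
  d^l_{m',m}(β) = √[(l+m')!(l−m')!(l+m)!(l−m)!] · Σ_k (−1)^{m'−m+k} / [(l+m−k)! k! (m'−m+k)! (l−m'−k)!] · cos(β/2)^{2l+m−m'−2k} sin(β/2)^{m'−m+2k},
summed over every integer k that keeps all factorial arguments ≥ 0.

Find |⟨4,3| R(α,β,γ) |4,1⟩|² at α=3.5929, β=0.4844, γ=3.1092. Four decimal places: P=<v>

D^4_{3,1}(3.5929,0.4844,3.1092) = e^{-i·3·3.5929}·d^4_{3,1}(0.4844)·e^{-i·1·3.1092}. Compute d first:
c=cos(0.4844/2)=0.970813, s=sin(0.4844/2)=0.239839; N=√[5040·1·120·6]=1904.940944
k: max(0,(1)−(3))=0 … min(4+(1),4−(3))=1
  k=0: (−1)^2·1904.9409/(240)·0.9708^6·0.2398^2 = +0.382228
  k=1: (−1)^3·1904.9409/(144)·0.9708^4·0.2398^4 = -0.038881
d^4_{3,1}(0.4844) = +0.382228 -0.038881 = +0.343347
|D^4_{3,1}|² = |d^4_{3,1}(β)|² = (+0.343347)² = 0.117887 (the z-rotation phases have unit modulus)

P=0.1179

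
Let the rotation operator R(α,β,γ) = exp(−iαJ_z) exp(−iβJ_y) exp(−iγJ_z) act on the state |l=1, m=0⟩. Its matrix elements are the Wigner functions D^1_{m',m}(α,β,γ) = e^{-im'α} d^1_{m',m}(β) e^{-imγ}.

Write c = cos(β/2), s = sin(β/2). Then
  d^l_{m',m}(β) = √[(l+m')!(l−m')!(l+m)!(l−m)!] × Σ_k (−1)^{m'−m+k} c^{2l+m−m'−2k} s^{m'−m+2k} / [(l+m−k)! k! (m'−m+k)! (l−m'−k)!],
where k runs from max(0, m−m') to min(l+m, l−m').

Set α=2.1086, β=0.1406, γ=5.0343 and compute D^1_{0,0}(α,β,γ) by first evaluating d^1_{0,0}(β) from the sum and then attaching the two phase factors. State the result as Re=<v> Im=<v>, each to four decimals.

Re=0.9901 Im=0.0000

D^1_{0,0}(2.1086,0.1406,5.0343) = e^{-i·0·2.1086}·d^1_{0,0}(0.1406)·e^{-i·0·5.0343}. Compute d first:
c=cos(0.1406/2)=0.997530, s=sin(0.1406/2)=0.070242; N=√[1·1·1·1]=1.000000
k∈{0,1} keeps every argument non-negative
  k=0: (−1)^0·1.0000/(1)·0.9975^2·0.0702^0 = +0.995066
  k=1: (−1)^1·1.0000/(1)·0.9975^0·0.0702^2 = -0.004934
d^1_{0,0}(0.1406) = +0.995066 -0.004934 = +0.990132
Attach z-rotation phases: D = e^{-i(0)(2.1086)}·(+0.990132)·e^{-i(0)(5.0343)} = +0.990132+0.000000i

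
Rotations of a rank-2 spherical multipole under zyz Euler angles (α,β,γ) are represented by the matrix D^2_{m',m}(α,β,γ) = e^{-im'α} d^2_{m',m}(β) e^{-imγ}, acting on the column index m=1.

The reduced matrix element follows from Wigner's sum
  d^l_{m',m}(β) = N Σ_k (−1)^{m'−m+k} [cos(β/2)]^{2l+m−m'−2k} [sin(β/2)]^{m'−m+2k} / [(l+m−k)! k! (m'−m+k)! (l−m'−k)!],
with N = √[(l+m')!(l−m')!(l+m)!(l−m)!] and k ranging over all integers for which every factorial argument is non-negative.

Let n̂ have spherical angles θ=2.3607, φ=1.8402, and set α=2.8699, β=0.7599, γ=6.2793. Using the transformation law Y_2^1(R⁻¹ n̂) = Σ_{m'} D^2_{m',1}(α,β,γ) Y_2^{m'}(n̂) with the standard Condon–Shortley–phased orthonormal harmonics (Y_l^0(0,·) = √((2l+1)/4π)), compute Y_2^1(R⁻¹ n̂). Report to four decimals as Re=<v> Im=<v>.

Need the full column D^2_{m',1} for m'=−2..2 at α=2.8699, β=0.7599, γ=6.2793.
cos(β/2)=0.928683, sin(β/2)=0.370874
d^2_{-2,1}: single k=3 term ⇒ +0.094749;  D = +0.081292-0.048673i
d^2_{-1,1}: k∈[2..3] ⇒ +0.355885 -0.018919 = +0.336965;  D = -0.324954+0.089167i
d^2_{0,1}: k∈[1..2] ⇒ +0.727620 -0.116044 = +0.611576;  D = +0.611572+0.002376i
d^2_{1,1}: k∈[0..1] ⇒ +0.743824 -0.355885 = +0.387940;  D = -0.373302-0.105560i
d^2_{2,1}: single k=0 term ⇒ -0.594099;  D = -0.507330-0.309145i
Y_2^{m'}(θ=2.3607,φ=1.8402) and Σ D·Y over m':
  (+0.0813-0.0487i)·(-0.1643+0.0982i)  (-0.3250+0.0892i)·(+0.1028+0.3723i)  (+0.6116+0.0024i)·(+0.1620+0.0000i)  (-0.3733-0.1056i)·(-0.1028+0.3723i)  (-0.5073-0.3091i)·(-0.1643-0.0982i)
Y_2^1(R⁻¹ n̂) = +0.154532-0.122985i

Re=0.1545 Im=-0.1230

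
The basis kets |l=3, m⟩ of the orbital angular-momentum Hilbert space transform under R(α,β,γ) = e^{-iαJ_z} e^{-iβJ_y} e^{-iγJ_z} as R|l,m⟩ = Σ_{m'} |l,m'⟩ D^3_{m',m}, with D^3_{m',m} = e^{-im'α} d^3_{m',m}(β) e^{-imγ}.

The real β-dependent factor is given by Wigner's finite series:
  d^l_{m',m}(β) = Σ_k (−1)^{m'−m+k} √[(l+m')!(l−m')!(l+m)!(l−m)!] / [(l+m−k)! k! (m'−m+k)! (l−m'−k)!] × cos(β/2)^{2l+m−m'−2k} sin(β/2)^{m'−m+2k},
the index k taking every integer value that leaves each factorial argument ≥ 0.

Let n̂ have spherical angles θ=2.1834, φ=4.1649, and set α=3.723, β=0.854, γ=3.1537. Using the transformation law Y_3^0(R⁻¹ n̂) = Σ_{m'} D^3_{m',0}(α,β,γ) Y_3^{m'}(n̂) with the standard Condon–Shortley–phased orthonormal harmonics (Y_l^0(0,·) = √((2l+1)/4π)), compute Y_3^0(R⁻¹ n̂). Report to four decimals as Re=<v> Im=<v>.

Re=-0.1905 Im=0.0000

Need the full column D^3_{m',0} for m'=−3..3 at α=3.723, β=0.854, γ=3.1537.
cos(β/2)=0.910212, sin(β/2)=0.414142
d^3_{-3,0}: single k=3 term ⇒ +0.239547;  D = +0.041336-0.235954i
d^3_{-2,0}: k∈[2..3] ⇒ +0.644807 -0.133488 = +0.511319;  D = +0.202870+0.469352i
d^3_{-1,0}: k∈[1..3] ⇒ +0.896300 -0.556657 +0.038413 = +0.378056;  D = -0.315938-0.207628i
d^3_{0,0}: k∈[0..3] ⇒ +0.568664 -1.059527 +0.219344 -0.005045 = -0.276564;  D = -0.276564+0.000000i
d^3_{1,0}: k∈[0..2] ⇒ -0.896300 +0.556657 -0.038413 = -0.378056;  D = +0.315938-0.207628i
d^3_{2,0}: k∈[0..1] ⇒ +0.644807 -0.133488 = +0.511319;  D = +0.202870-0.469352i
d^3_{3,0}: single k=0 term ⇒ -0.239547;  D = -0.041336-0.235954i
Y_3^{m'}(θ=2.1834,φ=4.1649) and Σ D·Y over m':
  (+0.0413-0.2360i)·(+0.2279+0.0164i)  (+0.2029+0.4694i)·(+0.1802+0.3497i)  (-0.3159-0.2076i)·(-0.0899+0.1475i)  (-0.2766+0.0000i)·(+0.2890+0.0000i)  (+0.3159-0.2076i)·(+0.0899+0.1475i)  (+0.2029-0.4694i)·(+0.1802-0.3497i)  (-0.0413-0.2360i)·(-0.2279+0.0164i)
Y_3^0(R⁻¹ n̂) = -0.190453+0.000000i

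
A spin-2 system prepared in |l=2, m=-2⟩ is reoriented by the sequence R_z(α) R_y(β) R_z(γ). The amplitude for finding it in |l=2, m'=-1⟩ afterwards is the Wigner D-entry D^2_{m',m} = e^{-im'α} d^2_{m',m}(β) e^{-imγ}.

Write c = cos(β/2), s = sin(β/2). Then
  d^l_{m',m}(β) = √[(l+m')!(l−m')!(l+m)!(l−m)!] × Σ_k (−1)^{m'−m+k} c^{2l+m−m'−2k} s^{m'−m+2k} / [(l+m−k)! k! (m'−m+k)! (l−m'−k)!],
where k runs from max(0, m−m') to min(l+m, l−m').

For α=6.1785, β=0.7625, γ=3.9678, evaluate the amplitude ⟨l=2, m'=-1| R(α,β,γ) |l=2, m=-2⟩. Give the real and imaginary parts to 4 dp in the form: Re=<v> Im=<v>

Split into d^2_{-1,-2}(β=0.7625) × two z-phases.
With c≡cos(β/2)=0.928200 and s≡sin(β/2)=0.372081, N=[1·6·1·24]^{1/2}=12.000000
Admissible k: 0..0 (factorial args all ≥0)
  k=0: (−1)^1·12.0000/(6)·0.9282^3·0.3721^1 = -0.595104
d^2_{-1,-2}(0.7625) = -0.595104
Attach z-rotation phases: D = e^{-i(-1)(6.1785)}·(-0.595104)·e^{-i(-2)(3.9678)} = -0.013726-0.594945i

Re=-0.0137 Im=-0.5949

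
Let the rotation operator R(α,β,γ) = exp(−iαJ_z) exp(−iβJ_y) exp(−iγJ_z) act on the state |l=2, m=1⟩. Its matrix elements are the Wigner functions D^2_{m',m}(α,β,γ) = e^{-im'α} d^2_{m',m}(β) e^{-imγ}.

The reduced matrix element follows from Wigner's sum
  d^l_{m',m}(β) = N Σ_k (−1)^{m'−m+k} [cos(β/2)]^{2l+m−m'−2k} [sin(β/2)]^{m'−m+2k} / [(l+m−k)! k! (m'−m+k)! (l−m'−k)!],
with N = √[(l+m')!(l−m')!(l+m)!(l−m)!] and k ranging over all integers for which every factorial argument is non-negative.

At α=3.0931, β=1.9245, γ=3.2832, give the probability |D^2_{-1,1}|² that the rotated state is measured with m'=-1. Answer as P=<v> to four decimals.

P=0.0428

Split into d^2_{-1,1}(β=1.9245) × two z-phases.
c=cos(1.9245/2)=0.571675, s=sin(1.9245/2)=0.820480; N=√[1·6·6·1]=6.000000
k: max(0,(1)−(-1))=2 … min(2+(1),2−(-1))=3
  k=2: (−1)^0·6.0000/(2)·0.5717^2·0.8205^2 = +0.660018
  k=3: (−1)^1·6.0000/(6)·0.5717^0·0.8205^4 = -0.453181
d^2_{-1,1}(1.9245) = +0.660018 -0.453181 = +0.206837
|D^2_{-1,1}|² = |d^2_{-1,1}(β)|² = (+0.206837)² = 0.042782 (the z-rotation phases have unit modulus)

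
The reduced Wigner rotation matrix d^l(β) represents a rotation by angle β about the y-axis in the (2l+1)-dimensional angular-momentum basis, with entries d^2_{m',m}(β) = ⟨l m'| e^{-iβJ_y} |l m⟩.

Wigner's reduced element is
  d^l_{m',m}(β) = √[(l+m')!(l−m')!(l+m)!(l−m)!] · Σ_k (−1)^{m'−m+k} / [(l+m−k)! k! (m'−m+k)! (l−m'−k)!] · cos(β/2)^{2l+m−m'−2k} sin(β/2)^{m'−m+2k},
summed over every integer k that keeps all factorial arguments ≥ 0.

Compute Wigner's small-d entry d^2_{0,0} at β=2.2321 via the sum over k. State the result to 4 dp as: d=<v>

d^2_{0,0}(β=2.2321) via Wigner's sum:
c=cos(2.2321/2)=0.439234, s=sin(2.2321/2)=0.898372; N=√[2·2·2·2]=4.000000
k: max(0,(0)−(0))=0 … min(2+(0),2−(0))=2
  k=0: (−1)^0·4.0000/(4)·0.4392^4·0.8984^0 = +0.037221
  k=1: (−1)^1·4.0000/(1)·0.4392^2·0.8984^2 = -0.622824
  k=2: (−1)^2·4.0000/(4)·0.4392^0·0.8984^4 = +0.651367
d^2_{0,0}(2.2321) = +0.037221 -0.622824 +0.651367 = +0.065763

d=0.0658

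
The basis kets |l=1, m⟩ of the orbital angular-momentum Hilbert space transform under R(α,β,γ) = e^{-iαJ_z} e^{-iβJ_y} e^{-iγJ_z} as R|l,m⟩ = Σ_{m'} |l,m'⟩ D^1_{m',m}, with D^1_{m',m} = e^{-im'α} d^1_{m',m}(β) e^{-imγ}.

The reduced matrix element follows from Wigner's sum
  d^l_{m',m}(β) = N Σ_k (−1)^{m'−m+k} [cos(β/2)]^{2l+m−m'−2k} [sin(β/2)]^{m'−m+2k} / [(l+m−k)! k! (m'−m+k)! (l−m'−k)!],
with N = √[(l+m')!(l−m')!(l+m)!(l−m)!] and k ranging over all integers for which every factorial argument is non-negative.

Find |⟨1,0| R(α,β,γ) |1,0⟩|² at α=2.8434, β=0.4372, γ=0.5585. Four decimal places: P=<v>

P=0.8207

First d^1_{0,0}(β=0.4372), then the phase factors e^{-i(0)α} and e^{-i(0)γ}:
Half-angle: c=0.976202, s=0.216863. N=√(1·1·1·1)=1.000000
Admissible k: 0..1 (factorial args all ≥0)
  k=0: (−1)^0·1.0000/(1)·0.9762^2·0.2169^0 = +0.952970
  k=1: (−1)^1·1.0000/(1)·0.9762^0·0.2169^2 = -0.047030
d^1_{0,0}(0.4372) = +0.952970 -0.047030 = +0.905941
|D^1_{0,0}|² = |d^1_{0,0}(β)|² = (+0.905941)² = 0.820729 (the z-rotation phases have unit modulus)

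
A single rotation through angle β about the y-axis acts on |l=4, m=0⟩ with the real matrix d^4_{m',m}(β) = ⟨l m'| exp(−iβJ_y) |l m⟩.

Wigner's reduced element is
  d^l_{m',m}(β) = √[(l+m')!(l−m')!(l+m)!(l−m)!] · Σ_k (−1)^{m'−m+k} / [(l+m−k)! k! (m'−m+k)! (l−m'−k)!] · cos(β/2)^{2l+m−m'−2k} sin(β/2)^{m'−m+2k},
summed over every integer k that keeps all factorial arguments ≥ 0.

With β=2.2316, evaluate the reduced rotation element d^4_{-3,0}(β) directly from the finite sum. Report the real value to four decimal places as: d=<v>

d=-0.4467

d^4_{-3,0}(β=2.2316) via Wigner's sum:
c=cos(2.2316/2)=0.439459, s=sin(2.2316/2)=0.898263; N=√[1·5040·24·24]=1703.830978
Admissible k: 3..4 (factorial args all ≥0)
  k=3: (−1)^0·1703.8310/(144)·0.4395^5·0.8983^3 = +0.140561
  k=4: (−1)^1·1703.8310/(144)·0.4395^3·0.8983^5 = -0.587267
d^4_{-3,0}(2.2316) = +0.140561 -0.587267 = -0.446706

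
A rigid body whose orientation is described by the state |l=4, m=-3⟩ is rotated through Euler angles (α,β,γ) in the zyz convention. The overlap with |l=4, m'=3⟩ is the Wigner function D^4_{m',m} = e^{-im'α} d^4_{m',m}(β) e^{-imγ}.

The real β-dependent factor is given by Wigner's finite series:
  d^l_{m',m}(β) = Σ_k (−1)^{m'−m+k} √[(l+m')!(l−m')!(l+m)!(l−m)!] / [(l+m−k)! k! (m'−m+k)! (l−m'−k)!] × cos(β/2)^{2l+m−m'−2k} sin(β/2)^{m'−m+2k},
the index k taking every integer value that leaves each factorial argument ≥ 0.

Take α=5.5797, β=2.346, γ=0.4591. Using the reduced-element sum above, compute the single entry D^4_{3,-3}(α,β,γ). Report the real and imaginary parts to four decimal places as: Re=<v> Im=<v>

Re=-0.1158 Im=-0.0418

D^4_{3,-3}(5.5797,2.346,0.4591) = e^{-i·3·5.5797}·d^4_{3,-3}(2.346)·e^{-i·-3·0.4591}. Compute d first:
Half-angle: c=0.387388, s=0.921917. N=√(5040·1·1·5040)=5040.000000
k: max(0,(-3)−(3))=0 … min(4+(-3),4−(3))=1
  k=0: (−1)^6·5040.0000/(720)·0.3874^2·0.9219^6 = +0.644971
  k=1: (−1)^7·5040.0000/(5040)·0.3874^0·0.9219^8 = -0.521836
d^4_{3,-3}(2.346) = +0.644971 -0.521836 = +0.123135
Attach z-rotation phases: D = e^{-i(3)(5.5797)}·(+0.123135)·e^{-i(-3)(0.4591)} = -0.115831-0.041779i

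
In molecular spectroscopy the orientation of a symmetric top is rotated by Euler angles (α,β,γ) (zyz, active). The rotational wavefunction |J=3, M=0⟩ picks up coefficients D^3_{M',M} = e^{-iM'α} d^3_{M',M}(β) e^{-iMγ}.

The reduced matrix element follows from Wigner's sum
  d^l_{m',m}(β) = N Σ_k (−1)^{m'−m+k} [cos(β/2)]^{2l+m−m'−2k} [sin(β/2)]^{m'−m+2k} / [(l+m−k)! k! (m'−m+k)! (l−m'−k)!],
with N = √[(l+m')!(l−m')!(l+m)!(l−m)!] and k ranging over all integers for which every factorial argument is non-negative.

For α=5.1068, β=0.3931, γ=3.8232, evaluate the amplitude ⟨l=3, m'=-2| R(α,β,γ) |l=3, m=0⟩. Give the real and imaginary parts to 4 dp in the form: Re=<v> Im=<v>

Re=-0.1308 Im=-0.1317

First d^3_{-2,0}(β=0.3931), then the phase factors e^{-i(-2)α} and e^{-i(0)γ}:
Half-angle: c=0.980746, s=0.195287. N=√(1·120·6·6)=65.726707
The bounds max(0,m−m')=2 and min(l+m,l−m')=3 give 2 terms
  k=2: (−1)^0·65.7267/(12)·0.9807^4·0.1953^2 = +0.193256
  k=3: (−1)^1·65.7267/(12)·0.9807^2·0.1953^4 = -0.007662
d^3_{-2,0}(0.3931) = +0.193256 -0.007662 = +0.185594
D = (-0.704682-0.709524i)·(+0.185594)·(+1.000000+0.000000i) = -0.130785-0.131683i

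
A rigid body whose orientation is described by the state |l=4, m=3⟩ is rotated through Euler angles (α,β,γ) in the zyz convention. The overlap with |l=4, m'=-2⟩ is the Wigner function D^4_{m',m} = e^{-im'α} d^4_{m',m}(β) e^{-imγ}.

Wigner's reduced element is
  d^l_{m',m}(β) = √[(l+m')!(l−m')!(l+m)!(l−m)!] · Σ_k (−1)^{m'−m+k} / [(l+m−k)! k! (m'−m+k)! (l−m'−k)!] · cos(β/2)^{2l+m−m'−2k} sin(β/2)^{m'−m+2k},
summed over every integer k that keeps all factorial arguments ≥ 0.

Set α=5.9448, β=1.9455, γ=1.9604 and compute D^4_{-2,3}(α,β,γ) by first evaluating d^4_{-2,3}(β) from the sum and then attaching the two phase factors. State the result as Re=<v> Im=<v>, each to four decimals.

Re=0.2095 Im=-0.0591

Split into d^4_{-2,3}(β=1.9455) × two z-phases.
Half-angle: c=0.563029, s=0.826437. N=√(2·720·5040·1)=2693.993318
k∈{5,6} keeps every argument non-negative
  k=5: (−1)^0·2693.9933/(240)·0.5630^3·0.8264^5 = +0.772372
  k=6: (−1)^1·2693.9933/(720)·0.5630^1·0.8264^7 = -0.554707
d^4_{-2,3}(1.9455) = +0.772372 -0.554707 = +0.217665
D = (+0.779599-0.626279i)·(+0.217665)·(+0.920286+0.391246i) = +0.209499-0.059061i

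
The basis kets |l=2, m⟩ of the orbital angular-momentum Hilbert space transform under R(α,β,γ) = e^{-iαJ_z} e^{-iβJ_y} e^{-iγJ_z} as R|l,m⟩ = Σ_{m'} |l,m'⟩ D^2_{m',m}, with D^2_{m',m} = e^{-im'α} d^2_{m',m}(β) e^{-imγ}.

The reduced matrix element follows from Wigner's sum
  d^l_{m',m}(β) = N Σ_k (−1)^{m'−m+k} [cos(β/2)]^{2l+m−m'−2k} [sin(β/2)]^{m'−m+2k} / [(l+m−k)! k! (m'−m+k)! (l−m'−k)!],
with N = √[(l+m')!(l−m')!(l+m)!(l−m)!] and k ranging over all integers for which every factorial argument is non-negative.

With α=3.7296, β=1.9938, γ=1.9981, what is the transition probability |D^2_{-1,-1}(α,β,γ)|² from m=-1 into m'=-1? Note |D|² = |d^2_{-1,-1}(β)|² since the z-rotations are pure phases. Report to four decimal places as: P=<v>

P=0.2881

First d^2_{-1,-1}(β=1.9938), then the phase factors e^{-i(-1)α} and e^{-i(-1)γ}:
With c≡cos(β/2)=0.542908 and s≡sin(β/2)=0.839792, N=[1·6·1·6]^{1/2}=6.000000
The bounds max(0,m−m')=0 and min(l+m,l−m')=1 give 2 terms
  k=0: (−1)^0·6.0000/(6)·0.5429^4·0.8398^0 = +0.086877
  k=1: (−1)^1·6.0000/(2)·0.5429^2·0.8398^2 = -0.623617
d^2_{-1,-1}(1.9938) = +0.086877 -0.623617 = -0.536739
|D^2_{-1,-1}|² = |d^2_{-1,-1}(β)|² = (-0.536739)² = 0.288089 (the z-rotation phases have unit modulus)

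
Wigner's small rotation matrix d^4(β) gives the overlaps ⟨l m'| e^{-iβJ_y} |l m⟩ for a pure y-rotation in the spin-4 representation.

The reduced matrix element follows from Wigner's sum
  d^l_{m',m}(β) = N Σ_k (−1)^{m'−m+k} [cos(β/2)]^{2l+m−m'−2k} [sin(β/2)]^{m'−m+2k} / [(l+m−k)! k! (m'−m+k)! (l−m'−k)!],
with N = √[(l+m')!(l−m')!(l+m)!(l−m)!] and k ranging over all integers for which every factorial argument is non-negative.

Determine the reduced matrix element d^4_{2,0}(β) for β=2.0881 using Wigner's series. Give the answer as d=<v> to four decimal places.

d=0.2126

d^4_{2,0}(β=2.0881) via Wigner's sum:
With c≡cos(β/2)=0.502723 and s≡sin(β/2)=0.864447, N=[720·2·24·24]^{1/2}=910.735966
Admissible k: 0..2 (factorial args all ≥0)
  k=0: (−1)^2·910.7360/(96)·0.5027^6·0.8644^2 = +0.114439
  k=1: (−1)^3·910.7360/(36)·0.5027^4·0.8644^4 = -0.902320
  k=2: (−1)^4·910.7360/(96)·0.5027^2·0.8644^6 = +1.000485
d^4_{2,0}(2.0881) = +0.114439 -0.902320 +1.000485 = +0.212604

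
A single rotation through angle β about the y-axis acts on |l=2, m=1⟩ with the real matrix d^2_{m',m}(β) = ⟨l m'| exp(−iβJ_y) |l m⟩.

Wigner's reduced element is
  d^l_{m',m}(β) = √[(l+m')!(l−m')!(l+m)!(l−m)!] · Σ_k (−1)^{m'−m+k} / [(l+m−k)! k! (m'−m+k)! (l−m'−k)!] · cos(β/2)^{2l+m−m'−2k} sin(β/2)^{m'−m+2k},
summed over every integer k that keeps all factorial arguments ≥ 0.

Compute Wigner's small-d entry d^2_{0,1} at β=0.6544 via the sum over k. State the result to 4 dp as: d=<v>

d^2_{0,1}(β=0.6544) via Wigner's sum:
Half-angle: c=0.946946, s=0.321393. N=√(2·2·6·1)=4.898979
Admissible k: 1..2 (factorial args all ≥0)
  k=1: (−1)^0·4.8990/(2)·0.9469^3·0.3214^1 = +0.668478
  k=2: (−1)^1·4.8990/(2)·0.9469^1·0.3214^3 = -0.077003
d^2_{0,1}(0.6544) = +0.668478 -0.077003 = +0.591475

d=0.5915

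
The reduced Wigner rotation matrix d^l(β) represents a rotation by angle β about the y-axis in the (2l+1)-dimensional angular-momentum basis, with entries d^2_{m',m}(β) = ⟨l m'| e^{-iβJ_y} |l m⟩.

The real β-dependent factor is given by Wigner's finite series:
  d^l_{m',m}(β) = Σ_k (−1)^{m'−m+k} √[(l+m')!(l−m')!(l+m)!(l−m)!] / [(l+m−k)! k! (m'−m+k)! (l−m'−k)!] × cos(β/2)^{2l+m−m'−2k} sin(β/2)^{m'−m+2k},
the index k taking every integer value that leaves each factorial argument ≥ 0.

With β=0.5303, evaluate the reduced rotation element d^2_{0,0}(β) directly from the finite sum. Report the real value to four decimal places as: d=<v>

d^2_{0,0}(β=0.5303) via Wigner's sum:
With c≡cos(β/2)=0.965053 and s≡sin(β/2)=0.262054, N=[2·2·2·2]^{1/2}=4.000000
k∈{0,1,2} keeps every argument non-negative
  k=0: (−1)^0·4.0000/(4)·0.9651^4·0.2621^0 = +0.867371
  k=1: (−1)^1·4.0000/(1)·0.9651^2·0.2621^2 = -0.255826
  k=2: (−1)^2·4.0000/(4)·0.9651^0·0.2621^4 = +0.004716
d^2_{0,0}(0.5303) = +0.867371 -0.255826 +0.004716 = +0.616261

d=0.6163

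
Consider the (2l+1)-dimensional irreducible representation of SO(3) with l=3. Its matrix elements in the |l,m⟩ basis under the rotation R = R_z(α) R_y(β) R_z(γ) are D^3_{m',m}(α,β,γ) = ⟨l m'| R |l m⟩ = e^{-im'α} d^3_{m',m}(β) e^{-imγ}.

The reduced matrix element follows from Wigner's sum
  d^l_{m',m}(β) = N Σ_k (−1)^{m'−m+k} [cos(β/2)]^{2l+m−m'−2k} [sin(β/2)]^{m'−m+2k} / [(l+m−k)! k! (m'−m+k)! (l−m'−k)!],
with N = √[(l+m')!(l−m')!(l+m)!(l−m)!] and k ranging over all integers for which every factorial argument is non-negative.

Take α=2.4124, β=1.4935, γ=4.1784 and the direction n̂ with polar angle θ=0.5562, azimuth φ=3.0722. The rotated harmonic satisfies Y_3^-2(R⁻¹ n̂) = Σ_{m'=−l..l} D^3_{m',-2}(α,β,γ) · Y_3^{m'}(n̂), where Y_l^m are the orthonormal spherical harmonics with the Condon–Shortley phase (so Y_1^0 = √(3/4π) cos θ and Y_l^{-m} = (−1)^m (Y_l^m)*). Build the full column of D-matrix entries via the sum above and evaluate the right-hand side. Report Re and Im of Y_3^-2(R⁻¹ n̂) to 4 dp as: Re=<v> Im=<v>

Need the full column D^3_{m',-2} for m'=−3..3 at α=2.4124, β=1.4935, γ=4.1784.
cos(β/2)=0.733900, sin(β/2)=0.679257
d^3_{-3,-2}: single k=1 term ⇒ +0.354238;  D = -0.351940+0.040283i
d^3_{-2,-2}: k∈[0..1] ⇒ +0.156251 -0.669248 = -0.512997;  D = -0.418934-0.296074i
d^3_{-1,-2}: k∈[0..1] ⇒ -0.457319 +0.783509 = +0.326190;  D = -0.073212-0.317867i
d^3_{0,-2}: k∈[0..1] ⇒ +0.733124 -0.628017 = +0.105106;  D = -0.050651+0.092097i
d^3_{1,-2}: k∈[0..1] ⇒ -0.783509 +0.335589 = -0.447920;  D = -0.422459+0.148862i
d^3_{2,-2}: k∈[0..1] ⇒ +0.573299 -0.098221 = +0.475078;  D = -0.439330-0.180798i
d^3_{3,-2}: single k=0 term ⇒ -0.259946;  D = -0.113348-0.233933i
Y_3^{m'}(θ=0.5562,φ=3.0722) and Σ D·Y over m':
  (-0.3519+0.0403i)·(-0.0601-0.0127i)  (-0.4189-0.2961i)·(+0.2396+0.0335i)  (-0.0732-0.3179i)·(-0.4436-0.0308i)  (-0.0507+0.0921i)·(+0.1921+0.0000i)  (-0.4225+0.1489i)·(+0.4436-0.0308i)  (-0.4393-0.1808i)·(+0.2396-0.0335i)  (-0.1133-0.2339i)·(+0.0601-0.0127i)
Y_3^-2(R⁻¹ n̂) = -0.359792+0.115887i

Re=-0.3598 Im=0.1159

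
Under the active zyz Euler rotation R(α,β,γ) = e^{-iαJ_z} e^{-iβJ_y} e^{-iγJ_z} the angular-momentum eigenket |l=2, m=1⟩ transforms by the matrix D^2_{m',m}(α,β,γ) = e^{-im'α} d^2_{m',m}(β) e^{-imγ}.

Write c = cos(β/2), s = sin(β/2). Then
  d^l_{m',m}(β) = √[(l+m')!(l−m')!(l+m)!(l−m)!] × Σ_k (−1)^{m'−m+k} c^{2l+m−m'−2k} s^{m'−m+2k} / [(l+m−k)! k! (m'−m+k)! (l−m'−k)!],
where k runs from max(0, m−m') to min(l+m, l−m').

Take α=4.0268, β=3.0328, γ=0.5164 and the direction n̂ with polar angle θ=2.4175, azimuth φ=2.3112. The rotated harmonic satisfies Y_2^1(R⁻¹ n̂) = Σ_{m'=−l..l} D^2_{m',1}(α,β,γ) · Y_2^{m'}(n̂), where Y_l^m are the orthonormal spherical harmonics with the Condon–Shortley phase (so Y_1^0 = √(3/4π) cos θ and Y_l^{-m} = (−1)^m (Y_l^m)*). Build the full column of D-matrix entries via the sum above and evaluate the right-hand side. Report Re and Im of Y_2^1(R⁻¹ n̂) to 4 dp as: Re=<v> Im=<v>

Re=0.0966 Im=0.3728

Need the full column D^2_{m',1} for m'=−2..2 at α=4.0268, β=3.0328, γ=0.5164.
cos(β/2)=0.054370, sin(β/2)=0.998521
d^2_{-2,1}: single k=3 term ⇒ +0.108257;  D = +0.033723+0.102871i
d^2_{-1,1}: k∈[2..3] ⇒ +0.008842 -0.994097 = -0.985255;  D = +0.919004+0.355188i
d^2_{0,1}: k∈[1..2] ⇒ +0.000393 -0.132587 = -0.132194;  D = -0.114957+0.065271i
d^2_{1,1}: k∈[0..1] ⇒ +0.000009 -0.008842 = -0.008833;  D = +0.001487-0.008707i
d^2_{2,1}: single k=0 term ⇒ -0.000321;  D = +0.000211+0.000242i
Y_2^{m'}(θ=2.4175,φ=2.3112) and Σ D·Y over m':
  (+0.0337+0.1029i)·(-0.0152+0.1688i)  (+0.9190+0.3552i)·(+0.2586+0.2830i)  (-0.1150+0.0653i)·(+0.2156+0.0000i)  (+0.0015-0.0087i)·(-0.2586+0.2830i)  (+0.0002+0.0002i)·(-0.0152-0.1688i)
Y_2^1(R⁻¹ n̂) = +0.096608+0.372771i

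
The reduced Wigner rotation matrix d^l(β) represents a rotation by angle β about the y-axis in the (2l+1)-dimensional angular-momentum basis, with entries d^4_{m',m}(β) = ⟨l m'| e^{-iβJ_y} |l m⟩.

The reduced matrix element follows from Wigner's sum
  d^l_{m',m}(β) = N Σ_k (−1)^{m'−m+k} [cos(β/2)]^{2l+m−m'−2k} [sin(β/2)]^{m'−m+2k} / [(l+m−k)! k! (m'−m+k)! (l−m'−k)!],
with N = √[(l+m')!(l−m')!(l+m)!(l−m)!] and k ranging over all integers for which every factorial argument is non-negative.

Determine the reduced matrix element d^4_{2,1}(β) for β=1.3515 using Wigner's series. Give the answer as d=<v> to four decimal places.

d^4_{2,1}(β=1.3515) via Wigner's sum:
c=cos(1.3515/2)=0.780238, s=sin(1.3515/2)=0.625483; N=√[720·2·120·6]=1018.233765
Admissible k: 0..2 (factorial args all ≥0)
  k=0: (−1)^1·1018.2338/(240)·0.7802^7·0.6255^1 = -0.467134
  k=1: (−1)^2·1018.2338/(48)·0.7802^5·0.6255^3 = +1.501024
  k=2: (−1)^3·1018.2338/(72)·0.7802^3·0.6255^5 = -0.643092
d^4_{2,1}(1.3515) = -0.467134 +1.501024 -0.643092 = +0.390799

d=0.3908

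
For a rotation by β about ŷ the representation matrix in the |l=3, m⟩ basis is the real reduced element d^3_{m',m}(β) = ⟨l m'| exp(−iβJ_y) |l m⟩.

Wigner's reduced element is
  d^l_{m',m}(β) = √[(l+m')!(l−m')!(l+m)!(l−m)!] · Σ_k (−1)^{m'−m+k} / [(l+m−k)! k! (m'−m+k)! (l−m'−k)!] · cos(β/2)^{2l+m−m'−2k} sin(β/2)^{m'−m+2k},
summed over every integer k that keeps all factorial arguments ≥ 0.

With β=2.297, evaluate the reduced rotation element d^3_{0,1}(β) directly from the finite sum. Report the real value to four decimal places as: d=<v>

d=0.3900

d^3_{0,1}(β=2.297) via Wigner's sum:
With c≡cos(β/2)=0.409856 and s≡sin(β/2)=0.912150, N=[6·6·24·2]^{1/2}=41.569219
k: max(0,(1)−(0))=1 … min(3+(1),3−(0))=3
  k=1: (−1)^0·41.5692/(12)·0.4099^5·0.9122^1 = +0.036544
  k=2: (−1)^1·41.5692/(4)·0.4099^3·0.9122^3 = -0.543007
  k=3: (−1)^2·41.5692/(12)·0.4099^1·0.9122^5 = +0.896507
d^3_{0,1}(2.297) = +0.036544 -0.543007 +0.896507 = +0.390044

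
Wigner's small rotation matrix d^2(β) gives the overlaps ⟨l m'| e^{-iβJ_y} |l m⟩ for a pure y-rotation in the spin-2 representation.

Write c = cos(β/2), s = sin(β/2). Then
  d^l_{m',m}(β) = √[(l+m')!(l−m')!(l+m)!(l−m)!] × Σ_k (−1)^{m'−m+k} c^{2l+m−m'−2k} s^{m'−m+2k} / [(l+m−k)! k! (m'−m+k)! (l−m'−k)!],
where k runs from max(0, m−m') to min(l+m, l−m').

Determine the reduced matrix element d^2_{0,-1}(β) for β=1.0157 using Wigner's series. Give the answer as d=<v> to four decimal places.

d=-0.5486

d^2_{0,-1}(β=1.0157) via Wigner's sum:
With c≡cos(β/2)=0.873792 and s≡sin(β/2)=0.486300, N=[2·2·1·6]^{1/2}=4.898979
k: max(0,(-1)−(0))=0 … min(2+(-1),2−(0))=1
  k=0: (−1)^1·4.8990/(2)·0.8738^3·0.4863^1 = -0.794701
  k=1: (−1)^2·4.8990/(2)·0.8738^1·0.4863^3 = +0.246148
d^2_{0,-1}(1.0157) = -0.794701 +0.246148 = -0.548554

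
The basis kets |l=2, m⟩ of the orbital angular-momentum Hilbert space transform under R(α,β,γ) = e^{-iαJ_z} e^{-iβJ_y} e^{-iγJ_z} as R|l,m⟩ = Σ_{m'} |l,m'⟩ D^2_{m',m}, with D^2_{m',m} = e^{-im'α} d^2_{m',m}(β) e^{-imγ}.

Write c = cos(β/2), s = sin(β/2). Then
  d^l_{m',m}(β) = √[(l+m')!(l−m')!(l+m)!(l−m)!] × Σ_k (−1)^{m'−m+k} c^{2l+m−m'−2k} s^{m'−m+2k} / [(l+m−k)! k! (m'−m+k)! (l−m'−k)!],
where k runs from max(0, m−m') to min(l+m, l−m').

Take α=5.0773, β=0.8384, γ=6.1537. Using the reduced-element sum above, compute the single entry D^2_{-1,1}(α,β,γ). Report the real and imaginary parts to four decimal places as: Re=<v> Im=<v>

Split into d^2_{-1,1}(β=0.8384) × two z-phases.
With c≡cos(β/2)=0.913415 and s≡sin(β/2)=0.407030, N=[1·6·6·1]^{1/2}=6.000000
Admissible k: 2..3 (factorial args all ≥0)
  k=2: (−1)^0·6.0000/(2)·0.9134^2·0.4070^2 = +0.414677
  k=3: (−1)^1·6.0000/(6)·0.9134^0·0.4070^4 = -0.027448
d^2_{-1,1}(0.8384) = +0.414677 -0.027448 = +0.387229
Attach z-rotation phases: D = e^{-i(-1)(5.0773)}·(+0.387229)·e^{-i(1)(6.1537)} = +0.183740-0.340861i

Re=0.1837 Im=-0.3409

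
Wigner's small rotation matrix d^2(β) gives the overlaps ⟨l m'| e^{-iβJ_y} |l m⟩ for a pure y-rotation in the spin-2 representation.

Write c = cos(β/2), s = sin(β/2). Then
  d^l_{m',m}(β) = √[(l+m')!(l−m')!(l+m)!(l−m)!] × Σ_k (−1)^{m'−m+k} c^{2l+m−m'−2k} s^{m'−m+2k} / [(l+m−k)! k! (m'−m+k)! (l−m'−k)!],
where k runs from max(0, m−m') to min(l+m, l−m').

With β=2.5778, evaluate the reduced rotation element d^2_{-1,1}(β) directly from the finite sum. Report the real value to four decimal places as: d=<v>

d^2_{-1,1}(β=2.5778) via Wigner's sum:
c=cos(2.5778/2)=0.278178, s=sin(2.5778/2)=0.960530; N=√[1·6·6·1]=6.000000
Admissible k: 2..3 (factorial args all ≥0)
  k=2: (−1)^0·6.0000/(2)·0.2782^2·0.9605^2 = +0.214184
  k=3: (−1)^1·6.0000/(6)·0.2782^0·0.9605^4 = -0.851223
d^2_{-1,1}(2.5778) = +0.214184 -0.851223 = -0.637038

d=-0.6370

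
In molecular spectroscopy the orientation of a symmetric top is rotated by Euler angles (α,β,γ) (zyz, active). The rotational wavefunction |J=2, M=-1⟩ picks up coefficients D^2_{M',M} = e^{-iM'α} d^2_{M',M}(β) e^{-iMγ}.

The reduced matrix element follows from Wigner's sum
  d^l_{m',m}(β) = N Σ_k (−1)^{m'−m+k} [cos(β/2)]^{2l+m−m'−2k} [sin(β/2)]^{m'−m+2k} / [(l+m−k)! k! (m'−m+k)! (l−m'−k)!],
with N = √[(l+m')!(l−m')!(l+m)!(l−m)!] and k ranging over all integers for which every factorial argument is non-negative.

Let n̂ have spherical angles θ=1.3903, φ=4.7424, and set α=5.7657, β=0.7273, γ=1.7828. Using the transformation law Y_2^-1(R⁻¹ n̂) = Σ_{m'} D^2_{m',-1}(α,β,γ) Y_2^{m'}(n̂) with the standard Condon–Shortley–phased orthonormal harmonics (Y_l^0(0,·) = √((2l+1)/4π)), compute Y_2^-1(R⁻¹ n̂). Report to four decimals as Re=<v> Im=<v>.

Need the full column D^2_{m',-1} for m'=−2..2 at α=5.7657, β=0.7273, γ=1.7828.
cos(β/2)=0.934605, sin(β/2)=0.355688
d^2_{-2,-1}: single k=1 term ⇒ +0.580742;  D = +0.425781+0.394933i
d^2_{-1,-1}: k∈[0..1] ⇒ +0.762978 -0.331524 = +0.431454;  D = +0.129761+0.411478i
d^2_{0,-1}: k∈[0..1] ⇒ -0.711261 +0.103017 = -0.608243;  D = +0.127986-0.594625i
d^2_{1,-1}: k∈[0..1] ⇒ +0.331524 -0.016006 = +0.315519;  D = -0.210290+0.235224i
d^2_{2,-1}: single k=0 term ⇒ -0.084113;  D = +0.079742-0.026764i
Y_2^{m'}(θ=1.3903,φ=4.7424) and Σ D·Y over m':
  (+0.4258+0.3949i)·(-0.3732+0.0224i)  (+0.1298+0.4115i)·(+0.0041+0.1364i)  (+0.1280-0.5946i)·(-0.2849+0.0000i)  (-0.2103+0.2352i)·(-0.0041+0.1364i)  (+0.0797-0.0268i)·(-0.3732-0.0224i)
Y_2^-1(R⁻¹ n̂) = -0.321356+0.029525i

Re=-0.3214 Im=0.0295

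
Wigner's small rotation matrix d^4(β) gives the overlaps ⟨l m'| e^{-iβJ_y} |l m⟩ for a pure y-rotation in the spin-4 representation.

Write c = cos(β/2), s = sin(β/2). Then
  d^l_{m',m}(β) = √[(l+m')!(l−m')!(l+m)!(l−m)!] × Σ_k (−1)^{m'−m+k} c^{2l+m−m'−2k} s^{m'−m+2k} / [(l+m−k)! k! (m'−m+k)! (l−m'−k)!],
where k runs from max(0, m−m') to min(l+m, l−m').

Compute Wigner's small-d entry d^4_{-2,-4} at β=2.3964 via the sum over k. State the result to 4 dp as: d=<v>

d^4_{-2,-4}(β=2.3964) via Wigner's sum:
Half-angle: c=0.364035, s=0.931385. N=√(2·720·1·40320)=7619.763776
k∈{0} keeps every argument non-negative
  k=0: (−1)^2·7619.7638/(1440)·0.3640^6·0.9314^2 = +0.010683
d^4_{-2,-4}(2.3964) = +0.010683

d=0.0107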